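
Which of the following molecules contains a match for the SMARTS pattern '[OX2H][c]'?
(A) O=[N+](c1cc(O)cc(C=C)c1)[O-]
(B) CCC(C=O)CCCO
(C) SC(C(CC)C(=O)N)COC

A

[OX2H][c] describes a hydroxyl oxygen attached to an aromatic carbon (a phenol).
(A) contains a hydroxyl group (-OH), which satisfies every atom and bond constraint.
(B) has a hydroxyl group (-OH) but the -OH is on an aliphatic carbon, not an aromatic c.
(C) has a methoxy ether (-OCH3) but the oxygen has H0, not H1.
So the answer is (A).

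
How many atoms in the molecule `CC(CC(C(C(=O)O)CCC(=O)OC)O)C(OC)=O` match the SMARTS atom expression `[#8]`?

7

Check the 19 heavy atoms by environment: 12× C → no; 7× O → match.
That gives 7 matching atoms.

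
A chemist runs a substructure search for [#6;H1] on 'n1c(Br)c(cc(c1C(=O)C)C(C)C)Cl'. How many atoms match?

2

The query [#6;H1] means: any carbon bearing exactly one hydrogen.
Check the 14 heavy atoms by environment: 1× n (aromatic, H0) → no; 4× c (aromatic, H0) → no; 1× c (aromatic, H1) → match; 1× Br (H0) → no; 1× Cl (H0) → no; 1× C (H1) → match; 3× C (H3) → no; 1× C (H0) → no; 1× O (H0) → no.
Summing the matching environments: 1 + 1 = 2 matching atoms.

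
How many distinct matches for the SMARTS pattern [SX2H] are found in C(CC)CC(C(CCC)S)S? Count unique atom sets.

2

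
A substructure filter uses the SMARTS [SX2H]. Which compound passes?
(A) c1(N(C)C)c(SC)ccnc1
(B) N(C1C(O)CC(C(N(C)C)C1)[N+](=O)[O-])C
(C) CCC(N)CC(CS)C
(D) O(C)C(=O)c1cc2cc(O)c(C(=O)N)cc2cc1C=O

[SX2H] describes an aliphatic sulfur with two connections, one being H (a thiol).
(A) has a methylthio ether (-SCH3) but the sulfur has H0 (bonded to two carbons), not H1.
(B) has a hydroxyl group (-OH) but it is an -OH, not an -SH.
(C) contains a thiol (-SH), which satisfies every atom and bond constraint.
(D) has a hydroxyl group (-OH) but it is an -OH, not an -SH.
So the answer is (C).

C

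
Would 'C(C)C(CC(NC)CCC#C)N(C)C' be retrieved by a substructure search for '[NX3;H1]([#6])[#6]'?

Yes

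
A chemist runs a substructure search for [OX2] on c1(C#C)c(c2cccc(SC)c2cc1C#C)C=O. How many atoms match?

The query [OX2] means: aliphatic oxygen with two total connections — ether, hydroxyl, or ester single-bond O.
Check the 18 heavy atoms by environment: 10× c (aromatic, X3) → no; 1× S (X2) → no; 1× C (X4) → no; 4× C (X2) → no; 1× C (X3) → no; 1× O (X1) → no.
No environment satisfies the query, so 0 matching atoms.

0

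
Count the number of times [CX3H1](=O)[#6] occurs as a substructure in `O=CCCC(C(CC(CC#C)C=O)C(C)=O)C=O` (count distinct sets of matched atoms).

3

[CX3H1](=O)[#6] is the SMARTS for an aldehyde: an sp2 carbon with one H, double-bonded to O and single-bonded to carbon.
The molecule carries 3 separate instances of an aldehyde (-CHO) meeting every constraint; each maps to a distinct set of atoms, giving 3 matches.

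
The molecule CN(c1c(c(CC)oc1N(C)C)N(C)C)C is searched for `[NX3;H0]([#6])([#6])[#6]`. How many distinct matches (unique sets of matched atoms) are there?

3

[NX3;H0]([#6])([#6])[#6] is the SMARTS for a tertiary amine: a trivalent nitrogen with no H, bonded to three carbons.
The molecule carries 3 separate instances of a dimethylamino group (-N(CH3)2) meeting every constraint; each maps to a distinct set of atoms, giving 3 matches.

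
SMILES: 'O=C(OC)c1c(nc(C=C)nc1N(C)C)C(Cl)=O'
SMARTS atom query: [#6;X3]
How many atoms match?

8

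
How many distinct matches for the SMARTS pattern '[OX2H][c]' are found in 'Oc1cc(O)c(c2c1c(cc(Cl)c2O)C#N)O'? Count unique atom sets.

4

[OX2H][c] is the SMARTS for a phenol: a hydroxyl oxygen attached to an aromatic carbon.
The molecule carries 4 separate instances of a hydroxyl group (-OH) meeting every constraint; each maps to a distinct set of atoms, giving 4 matches.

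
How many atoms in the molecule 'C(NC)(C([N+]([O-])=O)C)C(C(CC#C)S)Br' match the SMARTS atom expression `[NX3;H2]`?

0

The query [NX3;H2] means: aliphatic N with 3 total connections, two of them H — an -NH2 nitrogen (amine or amide).
Check the 15 heavy atoms by environment: 2× C (H3, X4) → no; 4× C (H1, X4) → no; 1× C (H2, X4) → no; 1× Br (H0, X1) → no; 1× C (H0, X2) → no; 1× C (H1, X2) → no; 1× N (H1, X3) → no; 1× S (H1, X2) → no; 1× N (charge +1, H0, X3) → no; 1× O (charge -1, H0, X1) → no; 1× O (H0, X1) → no.
No environment satisfies the query, so 0 matching atoms.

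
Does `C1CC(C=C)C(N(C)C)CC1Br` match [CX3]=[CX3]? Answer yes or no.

Yes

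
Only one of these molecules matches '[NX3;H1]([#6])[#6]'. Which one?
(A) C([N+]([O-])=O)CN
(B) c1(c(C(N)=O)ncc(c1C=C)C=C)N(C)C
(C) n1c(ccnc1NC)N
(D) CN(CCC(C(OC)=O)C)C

C

[NX3;H1]([#6])[#6] describes a trivalent nitrogen with one H, bonded to two carbons (a secondary amine).
(A) has a primary amino group (-NH2) but the nitrogen has H2 and only one carbon neighbour.
(B) has a dimethylamino group (-N(CH3)2) but the nitrogen has H0, not H1.
(C) contains an N-methylamino group (-NHCH3), which satisfies every atom and bond constraint.
(D) has a dimethylamino group (-N(CH3)2) but the nitrogen has H0, not H1.
So the answer is (C).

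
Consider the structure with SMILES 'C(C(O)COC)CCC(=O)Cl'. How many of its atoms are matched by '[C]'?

7

The query [C] means: uppercase C matches aliphatic (non-aromatic) carbon only.
Check the 11 heavy atoms by environment: 7× C → match; 3× O → no; 1× Cl → no.
That gives 7 matching atoms.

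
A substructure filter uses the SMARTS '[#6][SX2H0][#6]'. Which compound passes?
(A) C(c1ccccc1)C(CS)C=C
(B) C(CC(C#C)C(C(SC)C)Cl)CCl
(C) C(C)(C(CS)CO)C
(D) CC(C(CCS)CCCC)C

[#6][SX2H0][#6] describes an aliphatic sulfur bridging two carbons with no H on the sulfur (a thioether).
(A) has a thiol (-SH) but the sulfur has H1, not H0 bridging two carbons.
(B) contains a methylthio ether (-SCH3), which satisfies every atom and bond constraint.
(C) has a thiol (-SH) but the sulfur has H1, not H0 bridging two carbons.
(D) has a thiol (-SH) but the sulfur has H1, not H0 bridging two carbons.
So the answer is (B).

B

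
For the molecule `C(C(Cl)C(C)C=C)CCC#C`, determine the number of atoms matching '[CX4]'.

6

The query [CX4] means: C with X4: aliphatic carbon with exactly 4 total connections (bonds + H).
Check the 11 heavy atoms by environment: 6× C (X4) → match; 1× Cl (X1) → no; 2× C (X3) → no; 2× C (X2) → no.
That gives 6 matching atoms.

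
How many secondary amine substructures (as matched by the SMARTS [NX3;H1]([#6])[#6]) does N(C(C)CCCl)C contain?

[NX3;H1]([#6])[#6] is the SMARTS for a secondary amine: a trivalent nitrogen with one H, bonded to two carbons.
Exactly one fragment in the molecule meets all constraints, giving 1 match.

1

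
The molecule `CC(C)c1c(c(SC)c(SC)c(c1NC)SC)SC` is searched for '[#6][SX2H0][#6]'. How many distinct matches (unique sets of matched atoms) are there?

[#6][SX2H0][#6] is the SMARTS for a thioether: an aliphatic sulfur bridging two carbons with no H on the sulfur.
The molecule carries 4 separate instances of a methylthio ether (-SCH3) meeting every constraint; each maps to a distinct set of atoms, giving 4 matches.

4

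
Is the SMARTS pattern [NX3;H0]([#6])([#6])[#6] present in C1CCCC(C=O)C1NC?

No

The pattern [NX3;H0]([#6])([#6])[#6] describes a trivalent nitrogen with no H, bonded to three carbons — a tertiary amine.
The closest candidate here is an N-methylamino group (-NHCH3), but the nitrogen still has one H (H1), not H0. No other fragment satisfies the full query, so there is no match.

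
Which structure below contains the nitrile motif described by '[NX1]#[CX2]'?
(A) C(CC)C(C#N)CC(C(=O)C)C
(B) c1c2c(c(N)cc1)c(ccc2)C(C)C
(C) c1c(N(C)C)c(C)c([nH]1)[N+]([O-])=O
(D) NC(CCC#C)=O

[NX1]#[CX2] describes a nitrogen triple-bonded to a two-connected carbon (a nitrile).
(A) contains a nitrile (-C#N), which satisfies every atom and bond constraint.
(B) has a primary amino group (-NH2) but the nitrogen is NX3 (three connections), not NX1 triple-bonded.
(C) has a nitro group (-[N+](=O)[O-]) but there is no C#N triple bond.
(D) has a primary amide (-C(=O)NH2) but the nitrogen is NX3, not NX1.
So the answer is (A).

A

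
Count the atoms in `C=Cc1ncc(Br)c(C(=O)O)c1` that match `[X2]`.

2

Check the 12 heavy atoms by environment: 1× n (aromatic, X2) → match; 5× c (aromatic, X3) → no; 1× Br (X1) → no; 3× C (X3) → no; 1× O (X1) → no; 1× O (X2) → match.
Summing the matching environments: 1 + 1 = 2 matching atoms.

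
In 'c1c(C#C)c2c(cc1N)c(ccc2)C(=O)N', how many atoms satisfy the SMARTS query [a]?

10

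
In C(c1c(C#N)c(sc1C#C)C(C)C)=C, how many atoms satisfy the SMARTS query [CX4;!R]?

The query [CX4;!R] means: aliphatic carbon with four total connections, not in a ring.
Check the 14 heavy atoms by environment: 1× s (aromatic, X2, in 5-ring) → no; 4× c (aromatic, X3, in 5-ring) → no; 3× C (X4, acyclic) → match; 3× C (X2, acyclic) → no; 1× N (X1, acyclic) → no; 2× C (X3, acyclic) → no.
That gives 3 matching atoms.

3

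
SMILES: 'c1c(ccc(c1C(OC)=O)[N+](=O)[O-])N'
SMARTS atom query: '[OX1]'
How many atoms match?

The query [OX1] means: aliphatic oxygen with one total connection — typically a carbonyl =O or an oxide.
Check the 14 heavy atoms by environment: 6× c (aromatic, X3) → no; 1× N (X3) → no; 1× C (X3) → no; 2× O (X1) → match; 1× O (X2) → no; 1× C (X4) → no; 1× N (charge +1, X3) → no; 1× O (charge -1, X1) → match.
Summing the matching environments: 2 + 1 = 3 matching atoms.

3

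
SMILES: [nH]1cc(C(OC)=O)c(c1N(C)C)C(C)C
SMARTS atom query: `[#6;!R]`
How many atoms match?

7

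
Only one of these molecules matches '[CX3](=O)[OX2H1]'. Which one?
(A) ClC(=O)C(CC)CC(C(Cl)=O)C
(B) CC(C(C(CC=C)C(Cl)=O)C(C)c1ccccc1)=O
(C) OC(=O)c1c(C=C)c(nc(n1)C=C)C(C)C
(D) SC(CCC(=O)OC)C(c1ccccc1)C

[CX3](=O)[OX2H1] describes an sp2 carbon double-bonded to O and single-bonded to an -OH oxygen (a carboxylic acid).
(A) has an acyl chloride (-C(=O)Cl) but the carbonyl is bonded to Cl, not to an -OH oxygen.
(B) has an acyl chloride (-C(=O)Cl) but the carbonyl is bonded to Cl, not to an -OH oxygen.
(C) contains a carboxylic acid group (-C(=O)OH), which satisfies every atom and bond constraint.
(D) has a methyl-ester group (-C(=O)OCH3) but the singly-bonded O has no H (OX2H0, not OX2H1).
So the answer is (C).

C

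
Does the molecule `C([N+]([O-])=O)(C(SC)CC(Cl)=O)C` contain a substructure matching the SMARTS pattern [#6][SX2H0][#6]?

Yes

The pattern [#6][SX2H0][#6] describes an aliphatic sulfur bridging two carbons with no H on the sulfur — a thioether.
The molecule carries a methylthio ether (-SCH3), whose atoms satisfy every constraint of the query, so the pattern matches.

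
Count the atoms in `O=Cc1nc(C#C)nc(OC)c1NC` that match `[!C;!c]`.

5

The query [!C;!c] means: neither aliphatic nor aromatic carbon — same as [!#6].
Check the 14 heavy atoms by environment: 2× n (aromatic) → match; 4× c (aromatic) → no; 1× N → match; 5× C → no; 2× O → match.
Summing the matching environments: 2 + 1 + 2 = 5 matching atoms.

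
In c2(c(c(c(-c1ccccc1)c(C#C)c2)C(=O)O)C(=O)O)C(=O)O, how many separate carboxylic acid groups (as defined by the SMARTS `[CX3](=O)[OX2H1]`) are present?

3

[CX3](=O)[OX2H1] is the SMARTS for a carboxylic acid: an sp2 carbon double-bonded to O and single-bonded to an -OH oxygen.
The molecule carries 3 separate instances of a carboxylic acid group (-C(=O)OH) meeting every constraint; each maps to a distinct set of atoms, giving 3 matches.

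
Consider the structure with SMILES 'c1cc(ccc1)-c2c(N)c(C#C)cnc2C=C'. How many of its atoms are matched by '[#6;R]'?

11

The query [#6;R] means: carbon that is part of a ring.
Check the 17 heavy atoms by environment: 1× n (aromatic, in 6-ring) → no; 11× c (aromatic, in 6-ring) → match; 4× C (acyclic) → no; 1× N (acyclic) → no.
That gives 11 matching atoms.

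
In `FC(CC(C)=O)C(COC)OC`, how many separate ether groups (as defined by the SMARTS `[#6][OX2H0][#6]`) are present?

2

[#6][OX2H0][#6] is the SMARTS for an ether: an aliphatic oxygen bridging two carbons with no H on the oxygen.
The molecule carries 2 separate instances of a methoxy ether (-OCH3) meeting every constraint; each maps to a distinct set of atoms, giving 2 matches.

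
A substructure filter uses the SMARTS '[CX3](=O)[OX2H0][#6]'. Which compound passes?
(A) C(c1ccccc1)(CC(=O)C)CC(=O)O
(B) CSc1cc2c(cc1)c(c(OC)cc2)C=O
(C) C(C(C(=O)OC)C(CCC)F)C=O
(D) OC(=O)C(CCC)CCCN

C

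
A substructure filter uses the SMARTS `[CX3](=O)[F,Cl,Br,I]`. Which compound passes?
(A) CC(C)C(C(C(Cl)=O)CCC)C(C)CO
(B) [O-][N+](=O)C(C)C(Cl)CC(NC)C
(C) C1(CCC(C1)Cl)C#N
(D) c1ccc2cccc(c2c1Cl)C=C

A

[CX3](=O)[F,Cl,Br,I] describes a carbonyl carbon bonded to a halogen (an acyl halide).
(A) contains an acyl chloride (-C(=O)Cl), which satisfies every atom and bond constraint.
(B) has a chloro substituent but the Cl is not on a carbonyl carbon.
(C) has a chloro substituent but the Cl is not on a carbonyl carbon.
(D) has a chloro substituent but the Cl is not on a carbonyl carbon.
So the answer is (A).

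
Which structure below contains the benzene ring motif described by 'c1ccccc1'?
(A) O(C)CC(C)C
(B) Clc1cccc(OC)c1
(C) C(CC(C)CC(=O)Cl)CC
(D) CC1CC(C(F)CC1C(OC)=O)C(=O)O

B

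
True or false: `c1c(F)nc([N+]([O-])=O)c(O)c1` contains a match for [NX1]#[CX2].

False

The pattern [NX1]#[CX2] describes a nitrogen triple-bonded to a two-connected carbon — a nitrile.
The closest candidate here is a nitro group (-[N+](=O)[O-]), but there is no C#N triple bond. No other fragment satisfies the full query, so there is no match.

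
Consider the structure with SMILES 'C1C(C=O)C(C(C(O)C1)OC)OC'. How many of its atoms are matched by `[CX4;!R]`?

Check the 13 heavy atoms by environment: 6× C (X4, in 6-ring) → no; 3× O (X2, acyclic) → no; 1× C (X3, acyclic) → no; 1× O (X1, acyclic) → no; 2× C (X4, acyclic) → match.
That gives 2 matching atoms.

2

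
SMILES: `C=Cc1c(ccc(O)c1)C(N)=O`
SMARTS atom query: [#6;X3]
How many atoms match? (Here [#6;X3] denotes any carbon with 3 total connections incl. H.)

9

The query [#6;X3] means: any carbon (aromatic or not) with three total connections.
Check the 12 heavy atoms by environment: 6× c (aromatic, X3) → match; 3× C (X3) → match; 1× O (X1) → no; 1× N (X3) → no; 1× O (X2) → no.
Summing the matching environments: 6 + 3 = 9 matching atoms.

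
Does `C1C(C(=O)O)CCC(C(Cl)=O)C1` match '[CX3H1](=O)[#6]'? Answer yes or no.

No

The pattern [CX3H1](=O)[#6] describes an sp2 carbon with one H, double-bonded to O and single-bonded to carbon — an aldehyde.
The closest candidate here is a carboxylic acid group (-C(=O)OH), but the carbonyl carbon has H0 and is bonded to O, not H1. No other fragment satisfies the full query, so there is no match.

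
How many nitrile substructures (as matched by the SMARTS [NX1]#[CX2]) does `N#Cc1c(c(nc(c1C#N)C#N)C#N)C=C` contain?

[NX1]#[CX2] is the SMARTS for a nitrile: a nitrogen triple-bonded to a two-connected carbon.
The molecule carries 4 separate instances of a nitrile (-C#N) meeting every constraint; each maps to a distinct set of atoms, giving 4 matches.

4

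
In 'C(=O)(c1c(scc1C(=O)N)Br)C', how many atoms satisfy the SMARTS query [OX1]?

2

Check the 12 heavy atoms by environment: 1× s (aromatic, X2) → no; 4× c (aromatic, X3) → no; 1× Br (X1) → no; 2× C (X3) → no; 2× O (X1) → match; 1× C (X4) → no; 1× N (X3) → no.
That gives 2 matching atoms.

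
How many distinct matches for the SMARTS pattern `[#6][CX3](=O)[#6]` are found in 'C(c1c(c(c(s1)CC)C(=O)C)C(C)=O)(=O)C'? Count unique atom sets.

[#6][CX3](=O)[#6] is the SMARTS for a ketone: a carbonyl carbon (no H) flanked by two carbons.
The molecule carries 3 separate instances of an acetyl/ketone group (-C(=O)CH3) meeting every constraint; each maps to a distinct set of atoms, giving 3 matches.

3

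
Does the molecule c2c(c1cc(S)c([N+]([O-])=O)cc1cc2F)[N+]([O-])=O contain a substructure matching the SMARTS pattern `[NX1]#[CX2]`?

The pattern [NX1]#[CX2] describes a nitrogen triple-bonded to a two-connected carbon — a nitrile.
The closest candidate here is a nitro group (-[N+](=O)[O-]), but there is no C#N triple bond. No other fragment satisfies the full query, so there is no match.

No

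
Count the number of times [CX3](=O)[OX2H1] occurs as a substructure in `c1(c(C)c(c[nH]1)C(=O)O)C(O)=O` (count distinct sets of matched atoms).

[CX3](=O)[OX2H1] is the SMARTS for a carboxylic acid: an sp2 carbon double-bonded to O and single-bonded to an -OH oxygen.
The molecule carries 2 separate instances of a carboxylic acid group (-C(=O)OH) meeting every constraint; each maps to a distinct set of atoms, giving 2 matches.

2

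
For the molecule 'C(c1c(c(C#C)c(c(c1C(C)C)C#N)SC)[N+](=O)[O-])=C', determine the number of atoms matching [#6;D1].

5

The query [#6;D1] means: carbon bonded to exactly one heavy atom.
Check the 20 heavy atoms by environment: 6× c (aromatic, D3) → no; 1× N (charge +1, D3) → no; 1× O (charge -1, D1) → no; 1× O (D1) → no; 3× C (D2) → no; 5× C (D1) → match; 1× C (D3) → no; 1× N (D1) → no; 1× S (D2) → no.
That gives 5 matching atoms.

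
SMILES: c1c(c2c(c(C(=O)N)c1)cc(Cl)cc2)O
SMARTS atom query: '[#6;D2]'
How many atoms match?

5

The query [#6;D2] means: any carbon bonded to exactly two heavy atoms.
Check the 15 heavy atoms by environment: 5× c (aromatic, D3) → no; 5× c (aromatic, D2) → match; 1× Cl (D1) → no; 2× O (D1) → no; 1× C (D3) → no; 1× N (D1) → no.
That gives 5 matching atoms.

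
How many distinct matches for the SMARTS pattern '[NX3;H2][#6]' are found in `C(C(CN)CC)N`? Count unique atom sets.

[NX3;H2][#6] is the SMARTS for a primary amine: a trivalent nitrogen with two H attached to carbon.
The molecule carries 2 separate instances of a primary amino group (-NH2) meeting every constraint; each maps to a distinct set of atoms, giving 2 matches.

2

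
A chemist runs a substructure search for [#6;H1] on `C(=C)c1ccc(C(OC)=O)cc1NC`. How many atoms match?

The query [#6;H1] means: any carbon bearing exactly one hydrogen.
Check the 14 heavy atoms by environment: 3× c (aromatic, H0) → no; 3× c (aromatic, H1) → match; 1× C (H1) → match; 1× C (H2) → no; 1× N (H1) → no; 2× C (H3) → no; 1× C (H0) → no; 2× O (H0) → no.
Summing the matching environments: 3 + 1 = 4 matching atoms.

4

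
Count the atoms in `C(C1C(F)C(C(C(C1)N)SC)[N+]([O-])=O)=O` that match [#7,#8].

5

The query [#7,#8] means: nitrogen or oxygen (comma = OR).
Check the 15 heavy atoms by environment: 8× C → no; 1× N (charge +1) → match; 1× O (charge -1) → match; 2× O → match; 1× F → no; 1× S → no; 1× N → match.
Summing the matching environments: 1 + 1 + 2 + 1 = 5 matching atoms.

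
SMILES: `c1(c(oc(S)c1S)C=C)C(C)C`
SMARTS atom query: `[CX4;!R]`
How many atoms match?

3

The query [CX4;!R] means: aliphatic carbon with four total connections, not in a ring.
Check the 12 heavy atoms by environment: 1× o (aromatic, X2, in 5-ring) → no; 4× c (aromatic, X3, in 5-ring) → no; 2× C (X3, acyclic) → no; 2× S (X2, acyclic) → no; 3× C (X4, acyclic) → match.
That gives 3 matching atoms.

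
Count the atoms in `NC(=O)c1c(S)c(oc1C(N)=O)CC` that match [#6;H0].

The query [#6;H0] means: any carbon with no attached hydrogen.
Check the 14 heavy atoms by environment: 1× o (aromatic, H0) → no; 4× c (aromatic, H0) → match; 2× C (H0) → match; 2× O (H0) → no; 2× N (H2) → no; 1× C (H2) → no; 1× C (H3) → no; 1× S (H1) → no.
Summing the matching environments: 4 + 2 = 6 matching atoms.

6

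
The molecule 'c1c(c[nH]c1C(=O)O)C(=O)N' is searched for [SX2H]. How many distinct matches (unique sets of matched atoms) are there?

0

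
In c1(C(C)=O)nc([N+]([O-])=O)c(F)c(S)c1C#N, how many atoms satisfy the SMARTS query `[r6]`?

6

The query [r6] means: r6 matches atoms in a six-membered ring.
Check the 16 heavy atoms by environment: 1× n (aromatic, in 6-ring) → match; 5× c (aromatic, in 6-ring) → match; 3× C (acyclic) → no; 1× N (acyclic) → no; 1× N (charge +1, acyclic) → no; 1× O (charge -1, acyclic) → no; 2× O (acyclic) → no; 1× S (acyclic) → no; 1× F (acyclic) → no.
Summing the matching environments: 1 + 5 = 6 matching atoms.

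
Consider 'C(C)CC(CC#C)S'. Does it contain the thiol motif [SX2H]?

Yes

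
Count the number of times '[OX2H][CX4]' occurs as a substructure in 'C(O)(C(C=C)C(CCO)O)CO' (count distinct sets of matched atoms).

[OX2H][CX4] is the SMARTS for an aliphatic alcohol: a hydroxyl oxygen bound to an sp3 (X4) carbon.
The molecule carries 4 separate instances of a hydroxyl group (-OH) meeting every constraint; each maps to a distinct set of atoms, giving 4 matches.

4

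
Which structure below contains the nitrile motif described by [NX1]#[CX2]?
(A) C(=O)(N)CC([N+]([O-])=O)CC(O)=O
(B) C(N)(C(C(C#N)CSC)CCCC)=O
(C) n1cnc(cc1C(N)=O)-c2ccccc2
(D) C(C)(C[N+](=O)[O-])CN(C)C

[NX1]#[CX2] describes a nitrogen triple-bonded to a two-connected carbon (a nitrile).
(A) has a nitro group (-[N+](=O)[O-]) but there is no C#N triple bond.
(B) contains a nitrile (-C#N), which satisfies every atom and bond constraint.
(C) has a primary amide (-C(=O)NH2) but the nitrogen is NX3, not NX1.
(D) has a nitro group (-[N+](=O)[O-]) but there is no C#N triple bond.
So the answer is (B).

B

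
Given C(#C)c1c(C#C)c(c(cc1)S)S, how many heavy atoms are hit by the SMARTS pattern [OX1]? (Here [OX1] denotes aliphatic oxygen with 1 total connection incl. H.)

0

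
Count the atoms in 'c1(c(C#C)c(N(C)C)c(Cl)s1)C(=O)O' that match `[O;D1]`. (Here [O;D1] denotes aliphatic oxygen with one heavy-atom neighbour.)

2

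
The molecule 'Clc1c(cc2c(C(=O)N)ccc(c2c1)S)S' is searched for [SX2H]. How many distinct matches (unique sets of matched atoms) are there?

2

[SX2H] is the SMARTS for a thiol: an aliphatic sulfur with two connections, one being H.
The molecule carries 2 separate instances of a thiol (-SH) meeting every constraint; each maps to a distinct set of atoms, giving 2 matches.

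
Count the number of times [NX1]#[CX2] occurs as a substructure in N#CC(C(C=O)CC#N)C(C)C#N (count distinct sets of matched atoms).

3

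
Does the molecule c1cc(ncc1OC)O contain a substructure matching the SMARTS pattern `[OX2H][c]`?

Yes

The pattern [OX2H][c] describes a hydroxyl oxygen attached to an aromatic carbon — a phenol.
The molecule carries a hydroxyl group (-OH), whose atoms satisfy every constraint of the query, so the pattern matches.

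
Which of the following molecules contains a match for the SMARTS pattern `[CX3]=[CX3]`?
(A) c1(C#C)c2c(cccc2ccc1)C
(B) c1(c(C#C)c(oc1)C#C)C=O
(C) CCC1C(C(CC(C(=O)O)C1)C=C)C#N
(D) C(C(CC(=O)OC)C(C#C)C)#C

[CX3]=[CX3] describes a non-aromatic C=C double bond between two sp2 carbons (an alkene).
(A) has an ethynyl group (-C#CH) but the C-C bond is a triple bond, not a double bond.
(B) has an ethynyl group (-C#CH) but the C-C bond is a triple bond, not a double bond.
(C) contains a vinyl group (-CH=CH2), which satisfies every atom and bond constraint.
(D) has an ethynyl group (-C#CH) but the C-C bond is a triple bond, not a double bond.
So the answer is (C).

C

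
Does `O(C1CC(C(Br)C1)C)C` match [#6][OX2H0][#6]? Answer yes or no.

Yes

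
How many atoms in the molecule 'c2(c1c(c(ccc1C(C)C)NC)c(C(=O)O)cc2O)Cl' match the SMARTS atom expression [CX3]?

1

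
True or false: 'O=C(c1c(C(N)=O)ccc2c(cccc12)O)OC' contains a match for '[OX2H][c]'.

The pattern [OX2H][c] describes a hydroxyl oxygen attached to an aromatic carbon — a phenol.
The molecule carries a hydroxyl group (-OH), whose atoms satisfy every constraint of the query, so the pattern matches.

True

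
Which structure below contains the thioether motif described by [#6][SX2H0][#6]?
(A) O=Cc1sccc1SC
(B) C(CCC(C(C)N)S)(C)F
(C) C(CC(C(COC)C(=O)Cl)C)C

A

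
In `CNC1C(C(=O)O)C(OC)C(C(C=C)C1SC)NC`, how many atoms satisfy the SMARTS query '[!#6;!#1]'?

6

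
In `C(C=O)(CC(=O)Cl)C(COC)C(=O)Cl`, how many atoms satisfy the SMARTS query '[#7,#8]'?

4

Check the 14 heavy atoms by environment: 8× C → no; 4× O → match; 2× Cl → no.
That gives 4 matching atoms.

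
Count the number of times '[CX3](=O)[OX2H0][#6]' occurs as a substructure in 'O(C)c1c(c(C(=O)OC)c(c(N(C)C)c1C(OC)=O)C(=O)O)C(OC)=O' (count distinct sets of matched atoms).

3

[CX3](=O)[OX2H0][#6] is the SMARTS for an ester: a carbonyl carbon bonded to an oxygen that is itself bonded to carbon (no H on that O).
The molecule carries 3 separate instances of a methyl-ester group (-C(=O)OCH3) meeting every constraint; each maps to a distinct set of atoms, giving 3 matches.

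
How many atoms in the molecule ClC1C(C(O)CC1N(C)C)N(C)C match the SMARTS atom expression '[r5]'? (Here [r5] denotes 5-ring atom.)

5

The query [r5] means: r5 matches atoms in a five-membered ring.
Check the 13 heavy atoms by environment: 5× C (in 5-ring) → match; 1× O (acyclic) → no; 1× Cl (acyclic) → no; 2× N (acyclic) → no; 4× C (acyclic) → no.
That gives 5 matching atoms.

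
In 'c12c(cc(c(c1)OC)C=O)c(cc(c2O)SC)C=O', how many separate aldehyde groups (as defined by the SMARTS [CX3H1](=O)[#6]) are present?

2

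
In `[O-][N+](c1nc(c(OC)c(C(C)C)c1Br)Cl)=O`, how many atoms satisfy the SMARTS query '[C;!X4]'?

0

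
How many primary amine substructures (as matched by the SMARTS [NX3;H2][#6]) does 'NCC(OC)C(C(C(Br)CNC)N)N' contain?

3

[NX3;H2][#6] is the SMARTS for a primary amine: a trivalent nitrogen with two H attached to carbon.
The molecule carries 3 separate instances of a primary amino group (-NH2) meeting every constraint; each maps to a distinct set of atoms, giving 3 matches.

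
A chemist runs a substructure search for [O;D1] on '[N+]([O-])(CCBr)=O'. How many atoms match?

2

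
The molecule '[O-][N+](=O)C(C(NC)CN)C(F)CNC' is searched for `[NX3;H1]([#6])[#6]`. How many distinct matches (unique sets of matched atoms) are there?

2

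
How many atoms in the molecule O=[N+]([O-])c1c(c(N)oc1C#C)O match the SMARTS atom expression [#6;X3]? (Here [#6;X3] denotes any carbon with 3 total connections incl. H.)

The query [#6;X3] means: any carbon (aromatic or not) with three total connections.
Check the 12 heavy atoms by environment: 1× o (aromatic, X2) → no; 4× c (aromatic, X3) → match; 2× C (X2) → no; 1× O (X2) → no; 1× N (charge +1, X3) → no; 1× O (charge -1, X1) → no; 1× O (X1) → no; 1× N (X3) → no.
That gives 4 matching atoms.

4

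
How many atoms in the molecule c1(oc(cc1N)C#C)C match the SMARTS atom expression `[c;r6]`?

0

The query [c;r6] means: aromatic carbon that belongs to a six-membered ring.
Check the 9 heavy atoms by environment: 1× o (aromatic, in 5-ring) → no; 4× c (aromatic, in 5-ring) → no; 3× C (acyclic) → no; 1× N (acyclic) → no.
No environment satisfies the query, so 0 matching atoms.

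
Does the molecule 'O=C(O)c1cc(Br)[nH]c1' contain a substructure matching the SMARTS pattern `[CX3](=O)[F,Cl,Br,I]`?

No

The pattern [CX3](=O)[F,Cl,Br,I] describes a carbonyl carbon bonded to a halogen — an acyl halide.
The closest candidate here is a carboxylic acid group (-C(=O)OH), but the carbonyl is bonded to -OH, not to a halogen. No other fragment satisfies the full query, so there is no match.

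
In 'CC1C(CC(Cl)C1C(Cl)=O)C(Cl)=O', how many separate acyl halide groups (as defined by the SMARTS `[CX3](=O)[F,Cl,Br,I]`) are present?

2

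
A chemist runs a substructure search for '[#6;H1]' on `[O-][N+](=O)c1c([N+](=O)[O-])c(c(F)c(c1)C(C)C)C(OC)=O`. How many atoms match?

2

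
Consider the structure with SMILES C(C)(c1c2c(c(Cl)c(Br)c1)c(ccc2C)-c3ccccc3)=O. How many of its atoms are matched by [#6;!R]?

3

The query [#6;!R] means: carbon not in any ring.
Check the 22 heavy atoms by environment: 16× c (aromatic, in 6-ring) → no; 3× C (acyclic) → match; 1× Br (acyclic) → no; 1× O (acyclic) → no; 1× Cl (acyclic) → no.
That gives 3 matching atoms.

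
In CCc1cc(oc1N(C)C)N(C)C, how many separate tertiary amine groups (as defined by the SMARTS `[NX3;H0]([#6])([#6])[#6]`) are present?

[NX3;H0]([#6])([#6])[#6] is the SMARTS for a tertiary amine: a trivalent nitrogen with no H, bonded to three carbons.
The molecule carries 2 separate instances of a dimethylamino group (-N(CH3)2) meeting every constraint; each maps to a distinct set of atoms, giving 2 matches.

2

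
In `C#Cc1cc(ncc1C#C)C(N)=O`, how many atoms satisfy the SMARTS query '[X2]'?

5

The query [X2] means: any atom with exactly two total connections (bonds + H).
Check the 13 heavy atoms by environment: 1× n (aromatic, X2) → match; 5× c (aromatic, X3) → no; 1× C (X3) → no; 1× O (X1) → no; 1× N (X3) → no; 4× C (X2) → match.
Summing the matching environments: 1 + 4 = 5 matching atoms.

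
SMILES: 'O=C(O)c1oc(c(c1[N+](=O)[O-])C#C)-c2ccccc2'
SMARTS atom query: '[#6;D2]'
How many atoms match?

6

Check the 19 heavy atoms by environment: 1× o (aromatic, D2) → no; 5× c (aromatic, D3) → no; 5× c (aromatic, D2) → match; 1× C (D3) → no; 3× O (D1) → no; 1× C (D2) → match; 1× C (D1) → no; 1× N (charge +1, D3) → no; 1× O (charge -1, D1) → no.
Summing the matching environments: 5 + 1 = 6 matching atoms.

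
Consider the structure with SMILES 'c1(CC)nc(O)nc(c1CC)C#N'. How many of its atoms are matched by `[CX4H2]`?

2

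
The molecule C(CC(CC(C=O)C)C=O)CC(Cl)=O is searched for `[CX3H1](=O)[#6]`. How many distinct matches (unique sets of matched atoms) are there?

2

[CX3H1](=O)[#6] is the SMARTS for an aldehyde: an sp2 carbon with one H, double-bonded to O and single-bonded to carbon.
The molecule carries 2 separate instances of an aldehyde (-CHO) meeting every constraint; each maps to a distinct set of atoms, giving 2 matches.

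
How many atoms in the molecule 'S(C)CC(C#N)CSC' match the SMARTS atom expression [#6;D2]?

The query [#6;D2] means: any carbon bonded to exactly two heavy atoms.
Check the 9 heavy atoms by environment: 3× C (D2) → match; 1× C (D3) → no; 1× N (D1) → no; 2× S (D2) → no; 2× C (D1) → no.
That gives 3 matching atoms.

3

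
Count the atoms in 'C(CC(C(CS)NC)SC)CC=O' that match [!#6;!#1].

The query [!#6;!#1] means: not carbon and not hydrogen — any heteroatom.
Check the 13 heavy atoms by environment: 9× C → no; 1× O → match; 1× N → match; 2× S → match.
Summing the matching environments: 1 + 1 + 2 = 4 matching atoms.

4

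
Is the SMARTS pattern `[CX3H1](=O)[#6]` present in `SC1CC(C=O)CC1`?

The pattern [CX3H1](=O)[#6] describes an sp2 carbon with one H, double-bonded to O and single-bonded to carbon — an aldehyde.
The molecule carries an aldehyde (-CHO), whose atoms satisfy every constraint of the query, so the pattern matches.

Yes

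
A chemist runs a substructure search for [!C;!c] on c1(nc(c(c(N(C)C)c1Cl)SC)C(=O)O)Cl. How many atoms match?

The query [!C;!c] means: neither aliphatic nor aromatic carbon — same as [!#6].
Check the 16 heavy atoms by environment: 1× n (aromatic) → match; 5× c (aromatic) → no; 4× C → no; 2× O → match; 2× Cl → match; 1× N → match; 1× S → match.
Summing the matching environments: 1 + 2 + 2 + 1 + 1 = 7 matching atoms.

7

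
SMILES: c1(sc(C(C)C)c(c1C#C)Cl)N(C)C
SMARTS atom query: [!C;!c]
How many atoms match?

The query [!C;!c] means: neither aliphatic nor aromatic carbon — same as [!#6].
Check the 14 heavy atoms by environment: 1× s (aromatic) → match; 4× c (aromatic) → no; 7× C → no; 1× Cl → match; 1× N → match.
Summing the matching environments: 1 + 1 + 1 = 3 matching atoms.

3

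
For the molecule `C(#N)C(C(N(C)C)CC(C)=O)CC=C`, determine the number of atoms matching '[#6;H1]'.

3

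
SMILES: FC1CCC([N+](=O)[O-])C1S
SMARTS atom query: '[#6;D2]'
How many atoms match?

The query [#6;D2] means: any carbon bonded to exactly two heavy atoms.
Check the 10 heavy atoms by environment: 3× C (D3) → no; 2× C (D2) → match; 1× F (D1) → no; 1× S (D1) → no; 1× N (charge +1, D3) → no; 1× O (charge -1, D1) → no; 1× O (D1) → no.
That gives 2 matching atoms.

2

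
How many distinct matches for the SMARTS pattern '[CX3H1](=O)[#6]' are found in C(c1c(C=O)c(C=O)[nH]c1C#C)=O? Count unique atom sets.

3

[CX3H1](=O)[#6] is the SMARTS for an aldehyde: an sp2 carbon with one H, double-bonded to O and single-bonded to carbon.
The molecule carries 3 separate instances of an aldehyde (-CHO) meeting every constraint; each maps to a distinct set of atoms, giving 3 matches.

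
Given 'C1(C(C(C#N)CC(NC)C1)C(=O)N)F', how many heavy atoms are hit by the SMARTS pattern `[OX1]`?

Check the 14 heavy atoms by environment: 7× C (X4) → no; 1× F (X1) → no; 1× C (X2) → no; 1× N (X1) → no; 1× C (X3) → no; 1× O (X1) → match; 2× N (X3) → no.
That gives 1 matching atom.

1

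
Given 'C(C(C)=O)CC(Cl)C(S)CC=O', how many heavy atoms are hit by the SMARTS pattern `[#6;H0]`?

1

Check the 12 heavy atoms by environment: 3× C (H2) → no; 3× C (H1) → no; 1× C (H0) → match; 2× O (H0) → no; 1× C (H3) → no; 1× S (H1) → no; 1× Cl (H0) → no.
That gives 1 matching atom.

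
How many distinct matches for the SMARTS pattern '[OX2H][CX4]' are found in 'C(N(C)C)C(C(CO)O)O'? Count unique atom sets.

3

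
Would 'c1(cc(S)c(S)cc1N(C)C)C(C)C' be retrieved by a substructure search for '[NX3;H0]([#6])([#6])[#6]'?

Yes

The pattern [NX3;H0]([#6])([#6])[#6] describes a trivalent nitrogen with no H, bonded to three carbons — a tertiary amine.
The molecule carries a dimethylamino group (-N(CH3)2), whose atoms satisfy every constraint of the query, so the pattern matches.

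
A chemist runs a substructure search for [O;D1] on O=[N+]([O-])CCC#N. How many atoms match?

Check the 7 heavy atoms by environment: 3× C (D2) → no; 1× N (D1) → no; 1× N (charge +1, D3) → no; 1× O (charge -1, D1) → match; 1× O (D1) → match.
Summing the matching environments: 1 + 1 = 2 matching atoms.

2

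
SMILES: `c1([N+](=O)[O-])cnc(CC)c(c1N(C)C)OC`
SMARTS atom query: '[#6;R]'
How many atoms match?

5

The query [#6;R] means: carbon that is part of a ring.
Check the 16 heavy atoms by environment: 1× n (aromatic, in 6-ring) → no; 5× c (aromatic, in 6-ring) → match; 2× O (acyclic) → no; 5× C (acyclic) → no; 1× N (charge +1, acyclic) → no; 1× O (charge -1, acyclic) → no; 1× N (acyclic) → no.
That gives 5 matching atoms.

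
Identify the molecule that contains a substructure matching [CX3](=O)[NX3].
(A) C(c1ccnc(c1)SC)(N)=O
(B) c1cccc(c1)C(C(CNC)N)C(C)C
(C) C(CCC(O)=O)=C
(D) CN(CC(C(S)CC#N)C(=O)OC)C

A

[CX3](=O)[NX3] describes a carbonyl carbon bonded to a trivalent nitrogen (an amide).
(A) contains a primary amide (-C(=O)NH2), which satisfies every atom and bond constraint.
(B) has a primary amino group (-NH2) but the -NH2 is not attached to a carbonyl carbon.
(C) has a carboxylic acid group (-C(=O)OH) but the carbonyl is bonded to O, not to an NX3 nitrogen.
(D) has a nitrile (-C#N) but the nitrile N is NX1 (triple-bonded), not NX3.
So the answer is (A).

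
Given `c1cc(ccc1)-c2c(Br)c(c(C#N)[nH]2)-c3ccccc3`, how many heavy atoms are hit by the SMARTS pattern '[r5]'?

5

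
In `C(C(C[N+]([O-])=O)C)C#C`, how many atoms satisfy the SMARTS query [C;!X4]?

The query [C;!X4] means: aliphatic carbon that does not have four total connections.
Check the 9 heavy atoms by environment: 4× C (X4) → no; 1× N (charge +1, X3) → no; 1× O (charge -1, X1) → no; 1× O (X1) → no; 2× C (X2) → match.
That gives 2 matching atoms.

2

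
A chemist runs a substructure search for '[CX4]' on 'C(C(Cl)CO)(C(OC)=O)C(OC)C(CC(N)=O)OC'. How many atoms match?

9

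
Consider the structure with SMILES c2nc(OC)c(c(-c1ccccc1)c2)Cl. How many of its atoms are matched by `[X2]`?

2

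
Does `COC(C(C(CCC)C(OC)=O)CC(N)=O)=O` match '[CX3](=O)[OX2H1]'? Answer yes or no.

No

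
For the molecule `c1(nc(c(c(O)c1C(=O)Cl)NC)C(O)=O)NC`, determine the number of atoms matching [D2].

3

The query [D2] means: atom with exactly two heavy-atom neighbours.
Check the 17 heavy atoms by environment: 1× n (aromatic, D2) → match; 5× c (aromatic, D3) → no; 2× C (D3) → no; 4× O (D1) → no; 1× Cl (D1) → no; 2× N (D2) → match; 2× C (D1) → no.
Summing the matching environments: 1 + 2 = 3 matching atoms.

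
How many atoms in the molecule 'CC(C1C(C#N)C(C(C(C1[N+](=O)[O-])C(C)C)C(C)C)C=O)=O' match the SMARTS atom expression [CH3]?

5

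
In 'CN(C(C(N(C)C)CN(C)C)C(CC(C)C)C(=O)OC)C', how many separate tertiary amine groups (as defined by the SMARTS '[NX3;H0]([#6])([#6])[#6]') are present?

3

[NX3;H0]([#6])([#6])[#6] is the SMARTS for a tertiary amine: a trivalent nitrogen with no H, bonded to three carbons.
The molecule carries 3 separate instances of a dimethylamino group (-N(CH3)2) meeting every constraint; each maps to a distinct set of atoms, giving 3 matches.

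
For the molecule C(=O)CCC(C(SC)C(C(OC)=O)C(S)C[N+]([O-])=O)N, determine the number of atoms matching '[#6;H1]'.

The query [#6;H1] means: any carbon bearing exactly one hydrogen.
Check the 20 heavy atoms by environment: 3× C (H2) → no; 5× C (H1) → match; 1× S (H0) → no; 2× C (H3) → no; 4× O (H0) → no; 1× S (H1) → no; 1× C (H0) → no; 1× N (H2) → no; 1× N (charge +1, H0) → no; 1× O (charge -1, H0) → no.
That gives 5 matching atoms.

5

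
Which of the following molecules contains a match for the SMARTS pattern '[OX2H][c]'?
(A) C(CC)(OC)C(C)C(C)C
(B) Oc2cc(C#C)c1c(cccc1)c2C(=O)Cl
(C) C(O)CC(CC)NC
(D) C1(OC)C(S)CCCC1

B

[OX2H][c] describes a hydroxyl oxygen attached to an aromatic carbon (a phenol).
(A) has a methoxy ether (-OCH3) but the oxygen has H0, not H1.
(B) contains a hydroxyl group (-OH), which satisfies every atom and bond constraint.
(C) has a hydroxyl group (-OH) but the -OH is on an aliphatic carbon, not an aromatic c.
(D) has a methoxy ether (-OCH3) but the oxygen has H0, not H1.
So the answer is (B).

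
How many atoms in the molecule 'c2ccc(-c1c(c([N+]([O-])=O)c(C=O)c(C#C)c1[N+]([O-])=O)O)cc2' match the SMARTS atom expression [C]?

3

The query [C] means: uppercase C matches aliphatic (non-aromatic) carbon only.
Check the 23 heavy atoms by environment: 12× c (aromatic) → no; 4× O → no; 2× N (charge +1) → no; 2× O (charge -1) → no; 3× C → match.
That gives 3 matching atoms.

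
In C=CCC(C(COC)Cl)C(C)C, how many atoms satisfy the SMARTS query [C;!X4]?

2

Check the 12 heavy atoms by environment: 8× C (X4) → no; 1× O (X2) → no; 2× C (X3) → match; 1× Cl (X1) → no.
That gives 2 matching atoms.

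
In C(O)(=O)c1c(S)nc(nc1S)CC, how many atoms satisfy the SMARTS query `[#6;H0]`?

5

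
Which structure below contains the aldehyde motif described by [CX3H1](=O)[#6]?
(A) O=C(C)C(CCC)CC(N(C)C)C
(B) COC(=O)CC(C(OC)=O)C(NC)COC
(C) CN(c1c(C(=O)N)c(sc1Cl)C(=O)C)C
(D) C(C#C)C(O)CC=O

[CX3H1](=O)[#6] describes an sp2 carbon with one H, double-bonded to O and single-bonded to carbon (an aldehyde).
(A) has an acetyl/ketone group (-C(=O)CH3) but the carbonyl carbon has H0 (two carbon neighbours), not H1.
(B) has a methyl-ester group (-C(=O)OCH3) but the carbonyl carbon has H0, not H1.
(C) has an acetyl/ketone group (-C(=O)CH3) but the carbonyl carbon has H0 (two carbon neighbours), not H1.
(D) contains an aldehyde (-CHO), which satisfies every atom and bond constraint.
So the answer is (D).

D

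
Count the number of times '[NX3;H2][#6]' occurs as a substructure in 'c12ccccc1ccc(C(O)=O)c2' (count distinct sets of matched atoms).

0

[NX3;H2][#6] is the SMARTS for a primary amine: a trivalent nitrogen with two H attached to carbon.
No fragment in the molecule satisfies every constraint, giving 0 matches.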